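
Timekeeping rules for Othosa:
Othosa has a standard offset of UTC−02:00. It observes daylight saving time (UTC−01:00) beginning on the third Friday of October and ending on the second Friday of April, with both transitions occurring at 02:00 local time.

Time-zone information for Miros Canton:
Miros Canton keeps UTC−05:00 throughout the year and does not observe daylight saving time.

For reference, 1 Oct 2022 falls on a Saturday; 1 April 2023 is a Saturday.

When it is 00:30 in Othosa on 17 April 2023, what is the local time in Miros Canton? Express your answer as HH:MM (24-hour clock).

1 October 2022 is a Saturday, so the first Friday is October 7 and the third is October 21.
1 April 2023 is a Saturday, so the first Friday is April 7 and the second is April 14.
Daylight saving runs 21 October 2022 – 14 April 2023; 17 April 2023 is outside that window, so Othosa is on standard time at UTC−02:00.
00:30 Othosa + 2h = 02:30 UTC.
Miros Canton has no daylight saving, so its offset is UTC−05:00 year-round.
02:30 UTC − 5h = 21:30 Miros Canton (rolling into the previous day, 16 April 2023).

21:30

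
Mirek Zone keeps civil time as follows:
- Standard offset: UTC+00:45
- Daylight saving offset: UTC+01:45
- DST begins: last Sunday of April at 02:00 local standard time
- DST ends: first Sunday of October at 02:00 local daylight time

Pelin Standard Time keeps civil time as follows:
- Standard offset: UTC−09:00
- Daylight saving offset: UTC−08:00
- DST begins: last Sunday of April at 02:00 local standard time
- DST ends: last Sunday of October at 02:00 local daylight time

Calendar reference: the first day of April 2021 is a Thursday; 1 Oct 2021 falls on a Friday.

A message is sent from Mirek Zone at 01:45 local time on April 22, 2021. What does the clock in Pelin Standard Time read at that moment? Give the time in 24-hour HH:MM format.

1 April 2021 is a Thursday, so Sundays fall on 4, 11, 18, 25; the last is April 25.
1 October 2021 is a Friday, so the first Sunday is October 3.
Daylight saving runs 25 April – 3 October; April 22, 2021 is outside that window, so Mirek Zone is on standard time at UTC+00:45.
01:45 Mirek Zone − 0h45m = 01:00 UTC.
1 April 2021 is a Thursday, so Sundays fall on 4, 11, 18, 25; the last is April 25.
1 October 2021 is a Friday, so Sundays fall on 3, 10, 17, 24, 31; the last is October 31.
At the standard offset (UTC−09:00), 01:00 UTC − 9h = 16:00 Pelin Standard Time standard time (rolling into the previous day, 21 April 2021).
The standard-time date in Pelin Standard Time, April 21, 2021, does not fall between 25 April and 31 October, so daylight saving is not in effect and Pelin Standard Time is at UTC−09:00.
01:00 UTC − 9h = 16:00 Pelin Standard Time (rolling into the previous day, 21 April 2021).

16:00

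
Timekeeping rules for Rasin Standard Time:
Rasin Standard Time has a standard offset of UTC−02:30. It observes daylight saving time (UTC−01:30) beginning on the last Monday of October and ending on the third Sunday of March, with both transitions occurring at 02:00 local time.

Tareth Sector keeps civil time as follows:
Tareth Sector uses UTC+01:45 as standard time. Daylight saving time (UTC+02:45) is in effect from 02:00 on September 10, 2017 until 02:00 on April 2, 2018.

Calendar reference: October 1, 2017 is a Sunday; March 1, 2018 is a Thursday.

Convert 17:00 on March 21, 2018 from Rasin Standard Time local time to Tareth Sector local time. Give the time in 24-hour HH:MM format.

22:15

1 October 2017 is a Sunday, so Mondays fall on 2, 9, 16, 23, 30; the last is October 30.
1 March 2018 is a Thursday, so the first Sunday is March 4 and the third is March 18.
Daylight saving runs 30 October 2017 – 18 March 2018; March 21, 2018 is outside that window, so Rasin Standard Time is on standard time at UTC−02:30.
17:00 Rasin Standard Time + 2h30m = 19:30 UTC.
At the standard offset (UTC+01:45), 19:30 UTC + 1h45m = 21:15 Tareth Sector standard time.
The standard-time date in Tareth Sector, March 21, 2018, falls between 10 September 2017 and 2 April 2018, so daylight saving is in effect and Tareth Sector is at UTC+02:45.
19:30 UTC + 2h45m = 22:15 Tareth Sector.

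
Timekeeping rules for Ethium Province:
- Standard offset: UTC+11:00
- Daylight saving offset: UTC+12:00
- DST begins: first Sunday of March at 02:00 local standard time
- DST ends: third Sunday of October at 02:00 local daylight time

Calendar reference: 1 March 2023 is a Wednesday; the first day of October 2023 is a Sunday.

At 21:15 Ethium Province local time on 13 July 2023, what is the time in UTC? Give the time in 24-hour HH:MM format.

1 March 2023 is a Wednesday, so the first Sunday is March 5.
1 October 2023 is a Sunday, so the first Sunday is October 1 and the third is October 15.
13 July 2023 lies within the daylight-saving period (5 March – 15 October), so Ethium Province is on daylight time, UTC+12:00.
21:15 local − 12h = 09:15 UTC.

09:15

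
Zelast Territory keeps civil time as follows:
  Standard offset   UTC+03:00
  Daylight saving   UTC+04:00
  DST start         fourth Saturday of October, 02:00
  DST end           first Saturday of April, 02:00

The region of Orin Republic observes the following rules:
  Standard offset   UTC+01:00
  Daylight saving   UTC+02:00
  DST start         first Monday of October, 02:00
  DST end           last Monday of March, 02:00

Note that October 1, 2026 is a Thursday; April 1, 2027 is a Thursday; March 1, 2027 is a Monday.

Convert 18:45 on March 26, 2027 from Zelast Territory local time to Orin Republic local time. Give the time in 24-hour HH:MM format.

1 October 2026 is a Thursday, so the first Saturday is October 3 and the fourth is October 24.
1 April 2027 is a Thursday, so the first Saturday is April 3.
March 26, 2027 lies within the daylight-saving period (24 October 2026 – 3 April 2027), so Zelast Territory is on daylight time, UTC+04:00.
18:45 Zelast Territory − 4h = 14:45 UTC.
1 October 2026 is a Thursday, so the first Monday is October 5.
1 March 2027 is a Monday, so Mondays fall on 1, 8, 15, 22, 29; the last is March 29.
At the standard offset (UTC+01:00), 14:45 UTC + 1h = 15:45 Orin Republic standard time.
The standard-time date in Orin Republic, March 26, 2027, lies within the daylight-saving period (5 October 2026 – 29 March 2027), so Orin Republic is on daylight time, UTC+02:00.
14:45 UTC + 2h = 16:45 Orin Republic.

16:45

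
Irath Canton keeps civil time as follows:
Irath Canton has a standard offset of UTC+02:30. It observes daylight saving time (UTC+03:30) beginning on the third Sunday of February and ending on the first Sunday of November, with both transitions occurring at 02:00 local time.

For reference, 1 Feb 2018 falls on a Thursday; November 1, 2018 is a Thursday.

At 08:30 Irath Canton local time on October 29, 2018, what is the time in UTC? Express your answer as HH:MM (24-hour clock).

05:00

1 February 2018 is a Thursday, so the first Sunday is February 4 and the third is February 18.
1 November 2018 is a Thursday, so the first Sunday is November 4.
October 29, 2018 lies within the daylight-saving period (18 February – 4 November), so Irath Canton is on daylight time, UTC+03:30.
08:30 local − 3h30m = 05:00 UTC.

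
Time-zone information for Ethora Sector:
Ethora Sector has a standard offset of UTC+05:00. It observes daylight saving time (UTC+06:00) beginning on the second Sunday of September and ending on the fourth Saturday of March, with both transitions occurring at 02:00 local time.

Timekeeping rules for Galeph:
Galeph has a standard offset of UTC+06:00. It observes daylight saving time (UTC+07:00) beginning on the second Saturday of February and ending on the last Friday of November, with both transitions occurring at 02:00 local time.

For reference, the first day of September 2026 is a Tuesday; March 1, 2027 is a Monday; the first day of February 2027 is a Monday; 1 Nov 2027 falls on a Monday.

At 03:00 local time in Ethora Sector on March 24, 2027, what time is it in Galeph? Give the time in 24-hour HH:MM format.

04:00

1 September 2026 is a Tuesday, so the first Sunday is September 6 and the second is September 13.
1 March 2027 is a Monday, so the first Saturday is March 6 and the fourth is March 27.
March 24, 2027 lies within the daylight-saving period (13 September 2026 – 27 March 2027), so Ethora Sector is on daylight time, UTC+06:00.
03:00 Ethora Sector − 6h = 21:00 UTC (rolling into the previous day, 23 March 2027).
1 February 2027 is a Monday, so the first Saturday is February 6 and the second is February 13.
1 November 2027 is a Monday, so Fridays fall on 5, 12, 19, 26; the last is November 26.
At the standard offset (UTC+06:00), 21:00 UTC + 6h = 03:00 Galeph standard time (rolling into the next day, 24 March 2027).
The standard-time date in Galeph, March 24, 2027, lies within the daylight-saving period (13 February – 26 November), so Galeph is on daylight time, UTC+07:00.
21:00 UTC + 7h = 04:00 Galeph (rolling into the next day, 24 March 2027).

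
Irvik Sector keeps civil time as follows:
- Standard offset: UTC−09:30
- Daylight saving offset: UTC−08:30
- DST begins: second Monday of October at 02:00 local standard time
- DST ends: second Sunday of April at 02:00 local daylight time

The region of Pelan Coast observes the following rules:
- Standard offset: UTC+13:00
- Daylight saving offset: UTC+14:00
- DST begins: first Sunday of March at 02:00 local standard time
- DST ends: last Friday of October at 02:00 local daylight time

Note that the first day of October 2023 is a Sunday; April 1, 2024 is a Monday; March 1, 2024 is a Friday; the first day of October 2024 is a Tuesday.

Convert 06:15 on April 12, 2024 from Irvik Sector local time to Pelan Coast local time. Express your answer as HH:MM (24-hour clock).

04:45

1 October 2023 is a Sunday, so the first Monday is October 2 and the second is October 9.
1 April 2024 is a Monday, so the first Sunday is April 7 and the second is April 14.
April 12, 2024 lies within the daylight-saving period (9 October 2023 – 14 April 2024), so Irvik Sector is on daylight time, UTC−08:30.
06:15 Irvik Sector + 8h30m = 14:45 UTC.
1 March 2024 is a Friday, so the first Sunday is March 3.
1 October 2024 is a Tuesday, so Fridays fall on 4, 11, 18, 25; the last is October 25.
At the standard offset (UTC+13:00), 14:45 UTC + 13h = 03:45 Pelan Coast standard time (rolling into the next day, 13 April 2024).
The standard-time date in Pelan Coast, April 13, 2024, lies within the daylight-saving period (3 March – 25 October), so Pelan Coast is on daylight time, UTC+14:00.
14:45 UTC + 14h = 04:45 Pelan Coast (rolling into the next day, 13 April 2024).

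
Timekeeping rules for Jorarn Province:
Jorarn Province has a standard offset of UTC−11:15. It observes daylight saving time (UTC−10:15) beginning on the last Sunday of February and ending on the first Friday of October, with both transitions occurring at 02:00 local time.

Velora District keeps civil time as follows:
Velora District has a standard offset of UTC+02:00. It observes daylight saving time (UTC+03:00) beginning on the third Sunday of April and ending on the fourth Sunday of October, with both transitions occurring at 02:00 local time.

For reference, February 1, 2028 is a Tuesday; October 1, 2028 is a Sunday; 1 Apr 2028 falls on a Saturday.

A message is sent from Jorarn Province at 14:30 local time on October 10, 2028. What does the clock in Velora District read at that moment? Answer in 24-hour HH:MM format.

04:45

1 February 2028 is a Tuesday, so Sundays fall on 6, 13, 20, 27; the last is February 27.
1 October 2028 is a Sunday, so the first Friday is October 6.
October 10, 2028 is outside the daylight-saving period (27 February – 6 October), so Jorarn Province is on standard time, UTC−11:15.
14:30 Jorarn Province + 11h15m = 01:45 UTC (rolling into the next day, 11 October 2028).
1 April 2028 is a Saturday, so the first Sunday is April 2 and the third is April 16.
1 October 2028 is a Sunday, so the first Sunday is October 1 and the fourth is October 22.
At the standard offset (UTC+02:00), 01:45 UTC + 2h = 03:45 Velora District standard time.
The standard-time date in Velora District, October 11, 2028, falls between 16 April and 22 October, so daylight saving is in effect and Velora District is at UTC+03:00.
01:45 UTC + 3h = 04:45 Velora District.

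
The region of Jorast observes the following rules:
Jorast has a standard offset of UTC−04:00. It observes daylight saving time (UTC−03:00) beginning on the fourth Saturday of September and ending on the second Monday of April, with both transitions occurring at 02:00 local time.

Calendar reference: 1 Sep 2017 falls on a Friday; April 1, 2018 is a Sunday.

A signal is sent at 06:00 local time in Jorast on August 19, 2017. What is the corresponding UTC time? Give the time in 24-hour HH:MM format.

1 September 2017 is a Friday, so the first Saturday is September 2 and the fourth is September 23.
1 April 2018 is a Sunday, so the first Monday is April 2 and the second is April 9.
August 19, 2017 does not fall between 23 September 2017 and 9 April 2018, so daylight saving is not in effect and Jorast is at UTC−04:00.
06:00 local + 4h = 10:00 UTC.

10:00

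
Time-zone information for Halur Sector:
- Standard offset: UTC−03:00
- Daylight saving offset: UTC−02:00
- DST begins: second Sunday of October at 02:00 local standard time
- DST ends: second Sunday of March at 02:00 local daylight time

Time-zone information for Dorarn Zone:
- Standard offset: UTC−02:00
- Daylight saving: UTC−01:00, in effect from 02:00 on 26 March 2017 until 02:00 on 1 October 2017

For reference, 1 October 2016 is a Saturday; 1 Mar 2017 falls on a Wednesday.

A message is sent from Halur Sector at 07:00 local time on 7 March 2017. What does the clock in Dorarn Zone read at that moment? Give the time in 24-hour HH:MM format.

1 October 2016 is a Saturday, so the first Sunday is October 2 and the second is October 9.
1 March 2017 is a Wednesday, so the first Sunday is March 5 and the second is March 12.
7 March 2017 falls between 9 October 2016 and 12 March 2017, so daylight saving is in effect and Halur Sector is at UTC−02:00.
07:00 Halur Sector + 2h = 09:00 UTC.
At the standard offset (UTC−02:00), 09:00 UTC − 2h = 07:00 Dorarn Zone standard time.
The standard-time date in Dorarn Zone, 7 March 2017, is outside the daylight-saving period (26 March – 1 October), so Dorarn Zone is on standard time, UTC−02:00.
09:00 UTC − 2h = 07:00 Dorarn Zone.

07:00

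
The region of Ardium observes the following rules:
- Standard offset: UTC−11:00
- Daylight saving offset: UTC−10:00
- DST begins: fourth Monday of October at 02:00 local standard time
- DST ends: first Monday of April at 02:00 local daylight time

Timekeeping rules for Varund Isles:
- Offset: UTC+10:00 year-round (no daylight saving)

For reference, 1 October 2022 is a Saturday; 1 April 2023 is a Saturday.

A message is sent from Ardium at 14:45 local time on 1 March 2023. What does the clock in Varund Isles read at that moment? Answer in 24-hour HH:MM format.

10:45

1 October 2022 is a Saturday, so the first Monday is October 3 and the fourth is October 24.
1 April 2023 is a Saturday, so the first Monday is April 3.
1 March 2023 falls between 24 October 2022 and 3 April 2023, so daylight saving is in effect and Ardium is at UTC−10:00.
14:45 Ardium + 10h = 00:45 UTC (rolling into the next day, 2 March 2023).
Varund Isles stays on UTC+10:00 all year.
00:45 UTC + 10h = 10:45 Varund Isles.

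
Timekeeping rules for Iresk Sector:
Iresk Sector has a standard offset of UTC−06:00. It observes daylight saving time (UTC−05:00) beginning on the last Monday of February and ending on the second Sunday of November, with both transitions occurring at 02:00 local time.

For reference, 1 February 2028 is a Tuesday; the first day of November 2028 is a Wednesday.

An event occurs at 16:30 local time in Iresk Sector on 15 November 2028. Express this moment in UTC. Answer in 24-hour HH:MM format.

22:30

1 February 2028 is a Tuesday, so Mondays fall on 7, 14, 21, 28; the last is February 28.
1 November 2028 is a Wednesday, so the first Sunday is November 5 and the second is November 12.
15 November 2028 does not fall between 28 February and 12 November, so daylight saving is not in effect and Iresk Sector is at UTC−06:00.
16:30 local + 6h = 22:30 UTC.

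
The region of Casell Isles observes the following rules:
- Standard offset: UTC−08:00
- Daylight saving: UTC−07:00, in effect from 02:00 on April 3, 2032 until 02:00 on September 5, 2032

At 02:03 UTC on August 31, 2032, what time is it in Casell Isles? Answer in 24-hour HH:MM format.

At the standard offset (UTC−08:00), 02:03 UTC − 8h = 18:03 Casell Isles standard time (rolling into the previous day, 30 August 2032).
Daylight saving runs 3 April – 5 September; the standard-time date in Casell Isles, August 30, 2032, is inside that window, so Casell Isles is at UTC−07:00.
02:03 UTC − 7h = 19:03 local (rolling into the previous day, 30 August 2032).

19:03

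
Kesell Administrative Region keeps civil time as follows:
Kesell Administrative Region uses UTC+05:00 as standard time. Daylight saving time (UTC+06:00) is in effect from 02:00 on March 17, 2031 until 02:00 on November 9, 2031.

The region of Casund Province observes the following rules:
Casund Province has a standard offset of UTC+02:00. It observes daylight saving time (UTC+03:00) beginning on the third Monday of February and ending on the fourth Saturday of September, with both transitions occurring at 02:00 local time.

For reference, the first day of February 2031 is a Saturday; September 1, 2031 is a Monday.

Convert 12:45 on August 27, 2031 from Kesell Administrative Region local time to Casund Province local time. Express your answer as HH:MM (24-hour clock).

09:45

Daylight saving runs 17 March – 9 November; August 27, 2031 is inside that window, so Kesell Administrative Region is at UTC+06:00.
12:45 Kesell Administrative Region − 6h = 06:45 UTC.
1 February 2031 is a Saturday, so the first Monday is February 3 and the third is February 17.
1 September 2031 is a Monday, so the first Saturday is September 6 and the fourth is September 27.
At the standard offset (UTC+02:00), 06:45 UTC + 2h = 08:45 Casund Province standard time.
The standard-time date in Casund Province, August 27, 2031, lies within the daylight-saving period (17 February – 27 September), so Casund Province is on daylight time, UTC+03:00.
06:45 UTC + 3h = 09:45 Casund Province.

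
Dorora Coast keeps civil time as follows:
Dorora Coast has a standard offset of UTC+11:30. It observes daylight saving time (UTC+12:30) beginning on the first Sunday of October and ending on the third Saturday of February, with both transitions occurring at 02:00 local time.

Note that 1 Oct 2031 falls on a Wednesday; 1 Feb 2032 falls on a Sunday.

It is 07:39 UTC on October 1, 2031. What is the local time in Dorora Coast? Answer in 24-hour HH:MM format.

19:09

1 October 2031 is a Wednesday, so the first Sunday is October 5.
1 February 2032 is a Sunday, so the first Saturday is February 7 and the third is February 21.
At the standard offset (UTC+11:30), 07:39 UTC + 11h30m = 19:09 Dorora Coast standard time.
The standard-time date in Dorora Coast, October 1, 2031, does not fall between 5 October 2031 and 21 February 2032, so daylight saving is not in effect and Dorora Coast is at UTC+11:30.
07:39 UTC + 11h30m = 19:09 local.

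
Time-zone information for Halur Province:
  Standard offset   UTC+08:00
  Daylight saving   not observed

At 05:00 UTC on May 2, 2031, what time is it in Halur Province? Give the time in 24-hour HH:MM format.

Halur Province has no daylight saving, so its offset is UTC+08:00 year-round.
05:00 UTC + 8h = 13:00 local.

13:00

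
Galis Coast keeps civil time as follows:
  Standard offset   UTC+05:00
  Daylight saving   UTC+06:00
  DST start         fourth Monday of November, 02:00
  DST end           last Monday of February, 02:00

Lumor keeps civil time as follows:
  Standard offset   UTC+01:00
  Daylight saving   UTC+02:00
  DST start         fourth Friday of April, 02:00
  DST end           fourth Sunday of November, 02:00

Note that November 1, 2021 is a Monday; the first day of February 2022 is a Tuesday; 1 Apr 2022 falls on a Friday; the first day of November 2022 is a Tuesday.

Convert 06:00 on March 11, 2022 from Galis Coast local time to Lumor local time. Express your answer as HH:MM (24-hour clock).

1 November 2021 is a Monday, so the first Monday is November 1 and the fourth is November 22.
1 February 2022 is a Tuesday, so Mondays fall on 7, 14, 21, 28; the last is February 28.
Daylight saving runs 22 November 2021 – 28 February 2022; March 11, 2022 is outside that window, so Galis Coast is on standard time at UTC+05:00.
06:00 Galis Coast − 5h = 01:00 UTC.
1 April 2022 is a Friday, so the first Friday is April 1 and the fourth is April 22.
1 November 2022 is a Tuesday, so the first Sunday is November 6 and the fourth is November 27.
At the standard offset (UTC+01:00), 01:00 UTC + 1h = 02:00 Lumor standard time.
Daylight saving runs 22 April – 27 November; the standard-time date in Lumor, March 11, 2022, is outside that window, so Lumor is on standard time at UTC+01:00.
01:00 UTC + 1h = 02:00 Lumor.

02:00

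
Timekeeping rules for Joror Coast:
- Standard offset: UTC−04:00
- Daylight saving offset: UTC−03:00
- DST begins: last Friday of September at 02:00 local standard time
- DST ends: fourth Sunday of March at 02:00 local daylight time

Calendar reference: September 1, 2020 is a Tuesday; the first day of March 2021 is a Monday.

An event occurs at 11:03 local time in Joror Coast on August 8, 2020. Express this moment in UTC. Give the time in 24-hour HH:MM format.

15:03

1 September 2020 is a Tuesday, so Fridays fall on 4, 11, 18, 25; the last is September 25.
1 March 2021 is a Monday, so the first Sunday is March 7 and the fourth is March 28.
August 8, 2020 does not fall between 25 September 2020 and 28 March 2021, so daylight saving is not in effect and Joror Coast is at UTC−04:00.
11:03 local + 4h = 15:03 UTC.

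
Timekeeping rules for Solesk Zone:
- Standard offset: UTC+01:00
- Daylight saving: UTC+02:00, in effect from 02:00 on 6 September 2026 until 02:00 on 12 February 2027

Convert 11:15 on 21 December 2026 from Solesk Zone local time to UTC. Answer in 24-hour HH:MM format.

Daylight saving runs 6 September 2026 – 12 February 2027; 21 December 2026 is inside that window, so Solesk Zone is at UTC+02:00.
11:15 local − 2h = 09:15 UTC.

09:15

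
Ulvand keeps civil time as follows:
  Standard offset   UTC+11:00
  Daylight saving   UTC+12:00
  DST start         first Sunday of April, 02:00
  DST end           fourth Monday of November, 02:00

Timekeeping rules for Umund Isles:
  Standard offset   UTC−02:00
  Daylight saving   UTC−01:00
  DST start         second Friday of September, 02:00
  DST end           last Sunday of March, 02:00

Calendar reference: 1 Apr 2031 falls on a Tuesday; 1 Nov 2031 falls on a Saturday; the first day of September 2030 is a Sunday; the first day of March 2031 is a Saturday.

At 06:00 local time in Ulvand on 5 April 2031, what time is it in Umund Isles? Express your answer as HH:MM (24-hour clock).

17:00

1 April 2031 is a Tuesday, so the first Sunday is April 6.
1 November 2031 is a Saturday, so the first Monday is November 3 and the fourth is November 24.
5 April 2031 does not fall between 6 April and 24 November, so daylight saving is not in effect and Ulvand is at UTC+11:00.
06:00 Ulvand − 11h = 19:00 UTC (rolling into the previous day, 4 April 2031).
1 September 2030 is a Sunday, so the first Friday is September 6 and the second is September 13.
1 March 2031 is a Saturday, so Sundays fall on 2, 9, 16, 23, 30; the last is March 30.
At the standard offset (UTC−02:00), 19:00 UTC − 2h = 17:00 Umund Isles standard time.
The standard-time date in Umund Isles, 4 April 2031, is outside the daylight-saving period (13 September 2030 – 30 March 2031), so Umund Isles is on standard time, UTC−02:00.
19:00 UTC − 2h = 17:00 Umund Isles.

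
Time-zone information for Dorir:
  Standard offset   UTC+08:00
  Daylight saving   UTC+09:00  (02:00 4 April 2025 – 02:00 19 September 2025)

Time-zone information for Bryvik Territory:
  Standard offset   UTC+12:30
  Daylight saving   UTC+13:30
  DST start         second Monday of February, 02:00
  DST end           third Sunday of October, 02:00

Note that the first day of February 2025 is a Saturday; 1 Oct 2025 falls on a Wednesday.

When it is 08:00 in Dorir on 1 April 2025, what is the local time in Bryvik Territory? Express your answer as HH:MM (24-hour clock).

13:30

1 April 2025 is outside the daylight-saving period (4 April – 19 September), so Dorir is on standard time, UTC+08:00.
08:00 Dorir − 8h = 00:00 UTC.
1 February 2025 is a Saturday, so the first Monday is February 3 and the second is February 10.
1 October 2025 is a Wednesday, so the first Sunday is October 5 and the third is October 19.
At the standard offset (UTC+12:30), 00:00 UTC + 12h30m = 12:30 Bryvik Territory standard time.
The standard-time date in Bryvik Territory, 1 April 2025, lies within the daylight-saving period (10 February – 19 October), so Bryvik Territory is on daylight time, UTC+13:30.
00:00 UTC + 13h30m = 13:30 Bryvik Territory.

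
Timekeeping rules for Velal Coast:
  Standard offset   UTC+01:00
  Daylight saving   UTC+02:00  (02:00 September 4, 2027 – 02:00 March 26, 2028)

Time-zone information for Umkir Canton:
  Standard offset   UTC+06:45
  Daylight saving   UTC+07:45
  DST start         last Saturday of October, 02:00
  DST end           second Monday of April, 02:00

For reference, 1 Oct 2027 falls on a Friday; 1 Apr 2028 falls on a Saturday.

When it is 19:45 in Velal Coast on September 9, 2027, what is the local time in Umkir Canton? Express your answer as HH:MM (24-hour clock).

Daylight saving runs 4 September 2027 – 26 March 2028; September 9, 2027 is inside that window, so Velal Coast is at UTC+02:00.
19:45 Velal Coast − 2h = 17:45 UTC.
1 October 2027 is a Friday, so Saturdays fall on 2, 9, 16, 23, 30; the last is October 30.
1 April 2028 is a Saturday, so the first Monday is April 3 and the second is April 10.
At the standard offset (UTC+06:45), 17:45 UTC + 6h45m = 00:30 Umkir Canton standard time (rolling into the next day, 10 September 2027).
The standard-time date in Umkir Canton, September 10, 2027, is outside the daylight-saving period (30 October 2027 – 10 April 2028), so Umkir Canton is on standard time, UTC+06:45.
17:45 UTC + 6h45m = 00:30 Umkir Canton (rolling into the next day, 10 September 2027).

00:30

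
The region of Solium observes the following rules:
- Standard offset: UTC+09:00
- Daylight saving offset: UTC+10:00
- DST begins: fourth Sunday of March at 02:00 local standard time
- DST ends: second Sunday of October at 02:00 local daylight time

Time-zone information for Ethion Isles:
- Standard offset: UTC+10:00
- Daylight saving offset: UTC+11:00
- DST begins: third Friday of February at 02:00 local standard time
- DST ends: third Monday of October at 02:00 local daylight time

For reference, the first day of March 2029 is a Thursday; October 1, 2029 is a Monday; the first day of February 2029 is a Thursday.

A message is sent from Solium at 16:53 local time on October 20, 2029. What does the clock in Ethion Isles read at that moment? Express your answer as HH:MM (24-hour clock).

17:53

1 March 2029 is a Thursday, so the first Sunday is March 4 and the fourth is March 25.
1 October 2029 is a Monday, so the first Sunday is October 7 and the second is October 14.
Daylight saving runs 25 March – 14 October; October 20, 2029 is outside that window, so Solium is on standard time at UTC+09:00.
16:53 Solium − 9h = 07:53 UTC.
1 February 2029 is a Thursday, so the first Friday is February 2 and the third is February 16.
1 October 2029 is a Monday, so the first Monday is October 1 and the third is October 15.
At the standard offset (UTC+10:00), 07:53 UTC + 10h = 17:53 Ethion Isles standard time.
The standard-time date in Ethion Isles, October 20, 2029, is outside the daylight-saving period (16 February – 15 October), so Ethion Isles is on standard time, UTC+10:00.
07:53 UTC + 10h = 17:53 Ethion Isles.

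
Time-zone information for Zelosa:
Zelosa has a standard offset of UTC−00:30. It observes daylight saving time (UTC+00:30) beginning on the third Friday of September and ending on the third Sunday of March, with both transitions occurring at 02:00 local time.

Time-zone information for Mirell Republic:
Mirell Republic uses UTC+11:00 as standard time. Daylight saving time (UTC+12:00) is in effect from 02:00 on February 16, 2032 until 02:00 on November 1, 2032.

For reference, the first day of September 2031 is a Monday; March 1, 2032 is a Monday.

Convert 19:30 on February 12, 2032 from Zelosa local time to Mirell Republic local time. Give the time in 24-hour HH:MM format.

1 September 2031 is a Monday, so the first Friday is September 5 and the third is September 19.
1 March 2032 is a Monday, so the first Sunday is March 7 and the third is March 21.
Daylight saving runs 19 September 2031 – 21 March 2032; February 12, 2032 is inside that window, so Zelosa is at UTC+00:30.
19:30 Zelosa − 0h30m = 19:00 UTC.
At the standard offset (UTC+11:00), 19:00 UTC + 11h = 06:00 Mirell Republic standard time (rolling into the next day, 13 February 2032).
The standard-time date in Mirell Republic, February 13, 2032, is outside the daylight-saving period (16 February – 1 November), so Mirell Republic is on standard time, UTC+11:00.
19:00 UTC + 11h = 06:00 Mirell Republic (rolling into the next day, 13 February 2032).

06:00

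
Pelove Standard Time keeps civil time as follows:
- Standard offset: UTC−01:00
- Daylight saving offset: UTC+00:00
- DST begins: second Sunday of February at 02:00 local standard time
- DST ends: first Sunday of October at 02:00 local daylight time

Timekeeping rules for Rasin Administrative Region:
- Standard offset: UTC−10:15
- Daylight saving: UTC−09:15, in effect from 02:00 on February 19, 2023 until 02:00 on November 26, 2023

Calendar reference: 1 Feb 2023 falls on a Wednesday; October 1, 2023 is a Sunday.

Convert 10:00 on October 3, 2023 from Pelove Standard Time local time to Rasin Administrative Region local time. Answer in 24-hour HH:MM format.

01:45

1 February 2023 is a Wednesday, so the first Sunday is February 5 and the second is February 12.
1 October 2023 is a Sunday, so the first Sunday is October 1.
October 3, 2023 does not fall between 12 February and 1 October, so daylight saving is not in effect and Pelove Standard Time is at UTC−01:00.
10:00 Pelove Standard Time + 1h = 11:00 UTC.
At the standard offset (UTC−10:15), 11:00 UTC − 10h15m = 00:45 Rasin Administrative Region standard time.
The standard-time date in Rasin Administrative Region, October 3, 2023, lies within the daylight-saving period (19 February – 26 November), so Rasin Administrative Region is on daylight time, UTC−09:15.
11:00 UTC − 9h15m = 01:45 Rasin Administrative Region.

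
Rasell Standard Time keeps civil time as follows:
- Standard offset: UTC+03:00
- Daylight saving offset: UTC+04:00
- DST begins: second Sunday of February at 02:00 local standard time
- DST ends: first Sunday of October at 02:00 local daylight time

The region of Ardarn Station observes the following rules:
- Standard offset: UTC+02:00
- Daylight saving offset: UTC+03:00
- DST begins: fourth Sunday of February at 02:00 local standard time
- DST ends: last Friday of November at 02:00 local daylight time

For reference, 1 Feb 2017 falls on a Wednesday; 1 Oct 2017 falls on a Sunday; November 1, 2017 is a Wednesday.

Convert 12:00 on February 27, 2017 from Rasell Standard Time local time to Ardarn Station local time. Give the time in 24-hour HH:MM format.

1 February 2017 is a Wednesday, so the first Sunday is February 5 and the second is February 12.
1 October 2017 is a Sunday, so the first Sunday is October 1.
February 27, 2017 falls between 12 February and 1 October, so daylight saving is in effect and Rasell Standard Time is at UTC+04:00.
12:00 Rasell Standard Time − 4h = 08:00 UTC.
1 February 2017 is a Wednesday, so the first Sunday is February 5 and the fourth is February 26.
1 November 2017 is a Wednesday, so Fridays fall on 3, 10, 17, 24; the last is November 24.
At the standard offset (UTC+02:00), 08:00 UTC + 2h = 10:00 Ardarn Station standard time.
The standard-time date in Ardarn Station, February 27, 2017, lies within the daylight-saving period (26 February – 24 November), so Ardarn Station is on daylight time, UTC+03:00.
08:00 UTC + 3h = 11:00 Ardarn Station.

11:00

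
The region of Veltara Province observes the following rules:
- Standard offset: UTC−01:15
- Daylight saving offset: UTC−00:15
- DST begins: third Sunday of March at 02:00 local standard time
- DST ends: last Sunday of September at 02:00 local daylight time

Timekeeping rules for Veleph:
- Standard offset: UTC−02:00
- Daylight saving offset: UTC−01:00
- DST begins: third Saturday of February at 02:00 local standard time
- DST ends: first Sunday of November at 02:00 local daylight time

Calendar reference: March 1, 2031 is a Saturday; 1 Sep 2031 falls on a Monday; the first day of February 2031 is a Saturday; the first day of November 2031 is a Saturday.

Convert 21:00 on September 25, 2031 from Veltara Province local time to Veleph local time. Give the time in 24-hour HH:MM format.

20:15

1 March 2031 is a Saturday, so the first Sunday is March 2 and the third is March 16.
1 September 2031 is a Monday, so Sundays fall on 7, 14, 21, 28; the last is September 28.
September 25, 2031 lies within the daylight-saving period (16 March – 28 September), so Veltara Province is on daylight time, UTC−00:15.
21:00 Veltara Province + 0h15m = 21:15 UTC.
1 February 2031 is a Saturday, so the first Saturday is February 1 and the third is February 15.
1 November 2031 is a Saturday, so the first Sunday is November 2.
At the standard offset (UTC−02:00), 21:15 UTC − 2h = 19:15 Veleph standard time.
The standard-time date in Veleph, September 25, 2031, lies within the daylight-saving period (15 February – 2 November), so Veleph is on daylight time, UTC−01:00.
21:15 UTC − 1h = 20:15 Veleph.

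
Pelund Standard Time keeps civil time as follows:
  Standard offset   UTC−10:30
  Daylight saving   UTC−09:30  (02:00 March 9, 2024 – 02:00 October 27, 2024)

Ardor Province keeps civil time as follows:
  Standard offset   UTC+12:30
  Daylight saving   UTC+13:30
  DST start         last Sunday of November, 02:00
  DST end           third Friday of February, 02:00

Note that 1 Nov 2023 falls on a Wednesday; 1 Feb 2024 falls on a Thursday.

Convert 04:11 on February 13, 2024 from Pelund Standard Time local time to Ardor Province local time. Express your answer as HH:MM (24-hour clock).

04:11

February 13, 2024 does not fall between 9 March and 27 October, so daylight saving is not in effect and Pelund Standard Time is at UTC−10:30.
04:11 Pelund Standard Time + 10h30m = 14:41 UTC.
1 November 2023 is a Wednesday, so Sundays fall on 5, 12, 19, 26; the last is November 26.
1 February 2024 is a Thursday, so the first Friday is February 2 and the third is February 16.
At the standard offset (UTC+12:30), 14:41 UTC + 12h30m = 03:11 Ardor Province standard time (rolling into the next day, 14 February 2024).
The standard-time date in Ardor Province, February 14, 2024, falls between 26 November 2023 and 16 February 2024, so daylight saving is in effect and Ardor Province is at UTC+13:30.
14:41 UTC + 13h30m = 04:11 Ardor Province (rolling into the next day, 14 February 2024).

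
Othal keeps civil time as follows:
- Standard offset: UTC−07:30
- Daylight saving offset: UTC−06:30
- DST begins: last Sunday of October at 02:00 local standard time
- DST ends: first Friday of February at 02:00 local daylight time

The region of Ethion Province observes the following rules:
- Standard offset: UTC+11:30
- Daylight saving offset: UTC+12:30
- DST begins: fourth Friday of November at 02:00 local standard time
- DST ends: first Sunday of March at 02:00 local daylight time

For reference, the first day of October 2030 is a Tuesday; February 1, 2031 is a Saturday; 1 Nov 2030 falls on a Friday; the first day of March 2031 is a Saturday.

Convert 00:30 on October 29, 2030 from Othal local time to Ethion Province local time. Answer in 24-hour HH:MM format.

18:30

1 October 2030 is a Tuesday, so Sundays fall on 6, 13, 20, 27; the last is October 27.
1 February 2031 is a Saturday, so the first Friday is February 7.
October 29, 2030 falls between 27 October 2030 and 7 February 2031, so daylight saving is in effect and Othal is at UTC−06:30.
00:30 Othal + 6h30m = 07:00 UTC.
1 November 2030 is a Friday, so the first Friday is November 1 and the fourth is November 22.
1 March 2031 is a Saturday, so the first Sunday is March 2.
At the standard offset (UTC+11:30), 07:00 UTC + 11h30m = 18:30 Ethion Province standard time.
The standard-time date in Ethion Province, October 29, 2030, does not fall between 22 November 2030 and 2 March 2031, so daylight saving is not in effect and Ethion Province is at UTC+11:30.
07:00 UTC + 11h30m = 18:30 Ethion Province.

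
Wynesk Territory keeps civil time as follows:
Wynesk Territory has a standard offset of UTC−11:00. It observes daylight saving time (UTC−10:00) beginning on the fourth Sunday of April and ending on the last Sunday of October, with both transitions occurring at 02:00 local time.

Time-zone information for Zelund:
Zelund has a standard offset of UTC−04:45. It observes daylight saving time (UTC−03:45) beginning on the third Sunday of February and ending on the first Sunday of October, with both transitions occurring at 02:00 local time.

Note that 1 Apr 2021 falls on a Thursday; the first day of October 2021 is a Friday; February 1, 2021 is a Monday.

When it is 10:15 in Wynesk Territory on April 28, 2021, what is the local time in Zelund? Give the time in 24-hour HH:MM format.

16:30

1 April 2021 is a Thursday, so the first Sunday is April 4 and the fourth is April 25.
1 October 2021 is a Friday, so Sundays fall on 3, 10, 17, 24, 31; the last is October 31.
Daylight saving runs 25 April – 31 October; April 28, 2021 is inside that window, so Wynesk Territory is at UTC−10:00.
10:15 Wynesk Territory + 10h = 20:15 UTC.
1 February 2021 is a Monday, so the first Sunday is February 7 and the third is February 21.
1 October 2021 is a Friday, so the first Sunday is October 3.
At the standard offset (UTC−04:45), 20:15 UTC − 4h45m = 15:30 Zelund standard time.
The standard-time date in Zelund, April 28, 2021, falls between 21 February and 3 October, so daylight saving is in effect and Zelund is at UTC−03:45.
20:15 UTC − 3h45m = 16:30 Zelund.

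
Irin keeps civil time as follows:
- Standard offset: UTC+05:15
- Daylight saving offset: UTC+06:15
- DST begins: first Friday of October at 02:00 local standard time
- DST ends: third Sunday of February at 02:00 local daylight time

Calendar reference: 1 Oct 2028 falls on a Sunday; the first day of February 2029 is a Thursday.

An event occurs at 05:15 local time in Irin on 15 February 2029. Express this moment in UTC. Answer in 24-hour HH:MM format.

23:00

1 October 2028 is a Sunday, so the first Friday is October 6.
1 February 2029 is a Thursday, so the first Sunday is February 4 and the third is February 18.
Daylight saving runs 6 October 2028 – 18 February 2029; 15 February 2029 is inside that window, so Irin is at UTC+06:15.
05:15 local − 6h15m = 23:00 UTC (rolling into the previous day, 14 February 2029).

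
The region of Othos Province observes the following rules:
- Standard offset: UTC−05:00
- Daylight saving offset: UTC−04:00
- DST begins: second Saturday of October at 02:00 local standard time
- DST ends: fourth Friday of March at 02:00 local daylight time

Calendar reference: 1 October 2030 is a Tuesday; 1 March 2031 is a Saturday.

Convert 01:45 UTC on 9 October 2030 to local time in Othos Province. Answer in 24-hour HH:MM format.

20:45

1 October 2030 is a Tuesday, so the first Saturday is October 5 and the second is October 12.
1 March 2031 is a Saturday, so the first Friday is March 7 and the fourth is March 28.
At the standard offset (UTC−05:00), 01:45 UTC − 5h = 20:45 Othos Province standard time (rolling into the previous day, 8 October 2030).
The standard-time date in Othos Province, 8 October 2030, does not fall between 12 October 2030 and 28 March 2031, so daylight saving is not in effect and Othos Province is at UTC−05:00.
01:45 UTC − 5h = 20:45 local (rolling into the previous day, 8 October 2030).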